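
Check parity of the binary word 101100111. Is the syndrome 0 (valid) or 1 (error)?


Syndrome = XOR of all bits = 1 XOR 0 XOR 1 XOR 1 XOR 0 XOR 0 XOR 1 XOR 1 XOR 1 = 0

0


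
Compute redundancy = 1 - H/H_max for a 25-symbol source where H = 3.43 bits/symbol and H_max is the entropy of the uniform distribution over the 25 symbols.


H_max = log2(K) = log2(25) = 4.6439 bits/symbol. Redundancy = 1 - H/H_max = 1 - 3.43/4.6439 = 1 - 0.7386 = 0.2614

0.2614


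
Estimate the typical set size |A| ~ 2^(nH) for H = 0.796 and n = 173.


log2|A_typical| = nH = 173 * 0.796 = 137.708, so |A_typical| ~ 2^137.708 = 2.846e+41

2.846e+41


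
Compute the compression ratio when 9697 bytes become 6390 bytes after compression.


Ratio = original / compressed = 9697 / 6390 = 1.5175

1.5175


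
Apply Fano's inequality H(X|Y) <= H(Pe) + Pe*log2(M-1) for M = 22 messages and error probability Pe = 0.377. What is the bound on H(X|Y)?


H(Pe) = -Pe*log2(Pe) - (1-Pe)*log2(1-Pe) = -0.377*log2(0.377) - 0.623*log2(0.623) = 0.530576 + 0.425320 = 0.9559. Pe*log2(M-1) = 0.377*log2(21) = 1.655904. Bound = H(Pe) + Pe*log2(M-1) = 0.530576 + 0.425320 + 1.655904 = 2.6118

2.6118 bits


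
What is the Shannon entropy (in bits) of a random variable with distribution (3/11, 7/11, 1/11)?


H = -sum(p_i * log2(p_i)). Terms: -(3/11)*log2(3/11) = 0.511219; -(7/11)*log2(7/11) = 0.414958; -(1/11)*log2(1/11) = 0.314494. H = 0.511219 + 0.414958 + 0.314494 = 1.2407

1.2407 bits


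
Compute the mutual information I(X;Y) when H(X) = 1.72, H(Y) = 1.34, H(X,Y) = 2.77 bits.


I(X;Y) = H(X) + H(Y) - H(X,Y) = 1.72 + 1.34 - 2.77 = 0.29

0.29 bits


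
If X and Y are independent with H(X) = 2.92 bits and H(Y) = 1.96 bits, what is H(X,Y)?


For independent variables, H(X,Y) = H(X) + H(Y) = 2.92 + 1.96 = 4.88

4.88 bits


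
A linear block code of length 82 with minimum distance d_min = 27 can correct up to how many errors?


Correction capability = floor((d-1)/2) = floor((27-1)/2) = 13

13 errors


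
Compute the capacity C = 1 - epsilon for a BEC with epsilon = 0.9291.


C = 1 - epsilon = 1 - 0.9291 = 0.0709

0.0709 bits


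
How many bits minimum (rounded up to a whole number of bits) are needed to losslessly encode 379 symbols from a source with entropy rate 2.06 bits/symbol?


Minimum bits >= n * H = 379 * 2.06 = 780.74, rounded up to a whole number of bits = 781

781 bits


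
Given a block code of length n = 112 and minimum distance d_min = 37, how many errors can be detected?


Detection capability = d_min - 1 = 37 - 1 = 36

36 errors


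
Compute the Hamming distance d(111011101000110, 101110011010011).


Count differing positions: . ^ . ^ . ^ ^ ^ . . ^ . ^ . ^ = 8 differences

8


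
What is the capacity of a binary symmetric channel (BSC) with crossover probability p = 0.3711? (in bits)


H(p) = -p*log2(p) - (1-p)*log2(1-p) = -0.3711*log2(0.3711) - 0.6289*log2(0.6289) = 0.530718 + 0.420795 = 0.9515. C = 1 - H(p) = 1 - 0.9515 = 0.0485

0.0485 bits


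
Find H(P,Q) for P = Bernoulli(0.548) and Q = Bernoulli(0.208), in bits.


H(P,Q) = -p*log2(q) - (1-p)*log2(1-q). -0.548*log2(0.208) = 1.241409; -0.452*log2(0.792) = 0.152065. H(P,Q) = 1.241409 + 0.152065 = 1.3935

1.3935 bits


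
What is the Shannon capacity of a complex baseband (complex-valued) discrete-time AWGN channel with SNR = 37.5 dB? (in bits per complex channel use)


SNR_linear = 10^(37.5/10) = 5623.4133; C = log2(1 + SNR_linear) = log2(1 + 5623.4133) = 12.4575

12.4575 bits/channel use


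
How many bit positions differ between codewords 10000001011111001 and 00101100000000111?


Count differing positions: ^ . ^ . ^ ^ . ^ . ^ ^ ^ ^ ^ ^ ^ . = 12 differences

12


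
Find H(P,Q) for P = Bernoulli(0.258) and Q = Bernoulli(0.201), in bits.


H(P,Q) = -p*log2(q) - (1-p)*log2(1-q). -0.258*log2(0.201) = 0.597201; -0.742*log2(0.799) = 0.240210. H(P,Q) = 0.597201 + 0.240210 = 0.8374

0.8374 bits


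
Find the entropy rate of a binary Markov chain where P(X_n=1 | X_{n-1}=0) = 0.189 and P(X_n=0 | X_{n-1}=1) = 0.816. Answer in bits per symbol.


Stationary distribution: pi_0 = p10/(p01+p10) = 0.8119, pi_1 = 0.1881. Entropy rate H' = pi_0*H(p01) + pi_1*H(p10) = 0.8119*0.6994 + 0.1881*0.6887 = 0.6974

0.6974 bits/symbol


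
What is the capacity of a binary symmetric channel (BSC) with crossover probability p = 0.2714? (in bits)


H(p) = -p*log2(p) - (1-p)*log2(1-p) = -0.2714*log2(0.2714) - 0.7286*log2(0.7286) = 0.510641 + 0.332825 = 0.8435. C = 1 - H(p) = 1 - 0.8435 = 0.1565

0.1565 bits


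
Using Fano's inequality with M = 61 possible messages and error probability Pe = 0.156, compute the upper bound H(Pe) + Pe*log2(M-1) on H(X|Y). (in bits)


H(Pe) = -Pe*log2(Pe) - (1-Pe)*log2(1-Pe) = -0.156*log2(0.156) - 0.844*log2(0.844) = 0.418140 + 0.206514 = 0.6247. Pe*log2(M-1) = 0.156*log2(60) = 0.921475. Bound = H(Pe) + Pe*log2(M-1) = 0.418140 + 0.206514 + 0.921475 = 1.5461

1.5461 bits


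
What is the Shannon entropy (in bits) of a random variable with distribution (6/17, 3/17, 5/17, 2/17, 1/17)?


H = -sum(p_i * log2(p_i)). Terms: -(6/17)*log2(6/17) = 0.530294; -(3/17)*log2(3/17) = 0.441618; -(5/17)*log2(5/17) = 0.519275; -(2/17)*log2(2/17) = 0.363231; -(1/17)*log2(1/17) = 0.240439. H = 0.530294 + 0.441618 + 0.519275 + 0.363231 + 0.240439 = 2.0949

2.0949 bits


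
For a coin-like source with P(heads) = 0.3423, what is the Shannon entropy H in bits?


H = -p*log2(p) - (1-p)*log2(1-p). -0.3423*log2(0.3423) = 0.529424; -0.6577*log2(0.6577) = 0.397579. H = 0.529424 + 0.397579 = 0.927

0.927 bits


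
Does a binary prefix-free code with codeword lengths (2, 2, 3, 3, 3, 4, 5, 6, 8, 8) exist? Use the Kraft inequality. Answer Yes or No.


Kraft sum = sum(2^(-l_i)) = 0.9922, need <= 1. Result: satisfied (a binary prefix-free code with these lengths exists)

Yes


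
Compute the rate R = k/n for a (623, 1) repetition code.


Rate = k/n = 1/623

1/623


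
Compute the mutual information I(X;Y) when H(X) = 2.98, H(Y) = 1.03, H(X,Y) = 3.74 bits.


I(X;Y) = H(X) + H(Y) - H(X,Y) = 2.98 + 1.03 - 3.74 = 0.27

0.27 bits


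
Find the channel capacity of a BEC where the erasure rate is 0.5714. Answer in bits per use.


C = 1 - epsilon = 1 - 0.5714 = 0.4286

0.4286 bits


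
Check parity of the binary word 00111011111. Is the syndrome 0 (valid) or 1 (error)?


Syndrome = XOR of all bits = 0 XOR 0 XOR 1 XOR 1 XOR 1 XOR 0 XOR 1 XOR 1 XOR 1 XOR 1 XOR 1 = 0

0


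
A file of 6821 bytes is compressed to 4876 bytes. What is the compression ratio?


Ratio = original / compressed = 6821 / 4876 = 1.3989

1.3989


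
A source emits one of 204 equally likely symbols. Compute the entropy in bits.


H = log2(n) = log2(204) = 7.6724

7.6724 bits


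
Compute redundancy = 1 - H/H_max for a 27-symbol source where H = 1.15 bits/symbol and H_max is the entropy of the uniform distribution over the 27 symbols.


H_max = log2(K) = log2(27) = 4.7549 bits/symbol. Redundancy = 1 - H/H_max = 1 - 1.15/4.7549 = 1 - 0.2419 = 0.7581

0.7581


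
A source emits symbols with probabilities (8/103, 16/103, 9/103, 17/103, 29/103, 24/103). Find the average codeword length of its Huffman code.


Huffman construction (repeatedly merge the two least-probable nodes; each merge adds 1 bit to every symbol beneath it): 8/103 + 9/103 = 17/103; 16/103 + 17/103 = 33/103; 17/103 + 24/103 = 41/103; 29/103 + 33/103 = 62/103; 41/103 + 62/103 = 1. Resulting codeword lengths (in the order the probabilities were given): (3, 3, 3, 3, 2, 2). L_avg = sum(p_i * l_i) = 8/103*3 + 16/103*3 + 9/103*3 + 17/103*3 + 29/103*2 + 24/103*2 = 256/103 = 2.4854

2.4854 bits


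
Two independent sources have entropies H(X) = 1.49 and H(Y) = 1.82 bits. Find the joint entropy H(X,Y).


For independent variables, H(X,Y) = H(X) + H(Y) = 1.49 + 1.82 = 3.31

3.31 bits


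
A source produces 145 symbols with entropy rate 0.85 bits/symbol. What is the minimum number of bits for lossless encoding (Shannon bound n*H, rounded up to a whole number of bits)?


Minimum bits >= n * H = 145 * 0.85 = 123.25, rounded up to a whole number of bits = 124

124 bits


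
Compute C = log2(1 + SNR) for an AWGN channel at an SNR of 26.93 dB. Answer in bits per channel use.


SNR_linear = 10^(26.93/10) = 493.1738; C = log2(1 + SNR_linear) = log2(1 + 493.1738) = 8.9489

8.9489 bits/channel use


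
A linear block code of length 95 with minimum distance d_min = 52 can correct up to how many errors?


Correction capability = floor((d-1)/2) = floor((52-1)/2) = 25

25 errors


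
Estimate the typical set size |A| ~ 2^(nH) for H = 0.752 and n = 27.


log2|A_typical| = nH = 27 * 0.752 = 20.304, so |A_typical| ~ 2^20.304 = 1.295e+06

1.295e+06


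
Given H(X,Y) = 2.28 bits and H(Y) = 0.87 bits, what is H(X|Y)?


H(X|Y) = H(X,Y) - H(Y) = 2.28 - 0.87 = 1.41

1.41 bits


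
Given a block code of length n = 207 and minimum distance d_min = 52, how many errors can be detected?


Detection capability = d_min - 1 = 52 - 1 = 51

51 errors


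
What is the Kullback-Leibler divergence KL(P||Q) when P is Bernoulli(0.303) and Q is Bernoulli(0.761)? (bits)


KL = p*log2(p/q) + (1-p)*log2((1-p)/(1-q)) = 0.303*log2(0.303/0.761) + 0.697*log2(0.697/0.239) = 0.6737

0.6737 bits


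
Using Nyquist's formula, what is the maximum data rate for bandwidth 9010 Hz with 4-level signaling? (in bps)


Rate = 2 * B * log2(M) = 2 * 9010 * 2.0 = 36040.0

36040.0 bps


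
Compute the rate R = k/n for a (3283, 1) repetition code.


Rate = k/n = 1/3283

1/3283


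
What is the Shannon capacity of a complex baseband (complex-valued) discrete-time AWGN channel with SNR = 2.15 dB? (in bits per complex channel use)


SNR_linear = 10^(2.15/10) = 1.6406; C = log2(1 + SNR_linear) = log2(1 + 1.6406) = 1.4009

1.4009 bits/channel use


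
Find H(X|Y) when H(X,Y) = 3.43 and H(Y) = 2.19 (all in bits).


H(X|Y) = H(X,Y) - H(Y) = 3.43 - 2.19 = 1.24

1.24 bits


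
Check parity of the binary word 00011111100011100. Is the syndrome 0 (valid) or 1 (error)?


Syndrome = XOR of all bits = 0 XOR 0 XOR 0 XOR 1 XOR 1 XOR 1 XOR 1 XOR 1 XOR 1 XOR 0 XOR 0 XOR 0 XOR 1 XOR 1 XOR 1 XOR 0 XOR 0 = 1

1


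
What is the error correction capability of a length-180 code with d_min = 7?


Correction capability = floor((d-1)/2) = floor((7-1)/2) = 3

3 errors


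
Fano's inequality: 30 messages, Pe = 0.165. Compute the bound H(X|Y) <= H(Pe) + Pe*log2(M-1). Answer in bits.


H(Pe) = -Pe*log2(Pe) - (1-Pe)*log2(1-Pe) = -0.165*log2(0.165) - 0.835*log2(0.835) = 0.428911 + 0.217227 = 0.6461. Pe*log2(M-1) = 0.165*log2(29) = 0.801567. Bound = H(Pe) + Pe*log2(M-1) = 0.428911 + 0.217227 + 0.801567 = 1.4477

1.4477 bits


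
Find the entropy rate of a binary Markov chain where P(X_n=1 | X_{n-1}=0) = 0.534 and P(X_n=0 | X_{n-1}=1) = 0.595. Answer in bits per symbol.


Stationary distribution: pi_0 = p10/(p01+p10) = 0.527, pi_1 = 0.473. Entropy rate H' = pi_0*H(p01) + pi_1*H(p10) = 0.527*0.9967 + 0.473*0.9738 = 0.9858

0.9858 bits/symbol


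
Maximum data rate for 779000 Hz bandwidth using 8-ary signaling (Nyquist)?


Rate = 2 * B * log2(M) = 2 * 779000 * 3.0 = 4674000.0

4674000.0 bps


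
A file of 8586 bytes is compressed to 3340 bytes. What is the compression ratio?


Ratio = original / compressed = 8586 / 3340 = 2.5707

2.5707


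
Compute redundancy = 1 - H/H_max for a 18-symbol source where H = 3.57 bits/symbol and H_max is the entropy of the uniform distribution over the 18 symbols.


H_max = log2(K) = log2(18) = 4.1699 bits/symbol. Redundancy = 1 - H/H_max = 1 - 3.57/4.1699 = 1 - 0.8561 = 0.1439

0.1439


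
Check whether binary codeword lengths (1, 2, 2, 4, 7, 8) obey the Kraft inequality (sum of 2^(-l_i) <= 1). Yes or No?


Kraft sum = sum(2^(-l_i)) = 1.0742, need <= 1. Result: violated (a binary prefix-free code with these lengths cannot exist)

No


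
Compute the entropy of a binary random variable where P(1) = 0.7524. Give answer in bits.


H = -p*log2(p) - (1-p)*log2(1-p). -0.7524*log2(0.7524) = 0.308806; -0.2476*log2(0.2476) = 0.498646. H = 0.308806 + 0.498646 = 0.8075

0.8075 bits


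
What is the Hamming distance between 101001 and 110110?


Count differing positions: . ^ ^ ^ ^ ^ = 5 differences

5


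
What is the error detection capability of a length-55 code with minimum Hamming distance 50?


Detection capability = d_min - 1 = 50 - 1 = 49

49 errors


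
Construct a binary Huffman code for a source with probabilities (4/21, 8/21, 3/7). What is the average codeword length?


Huffman construction (repeatedly merge the two least-probable nodes; each merge adds 1 bit to every symbol beneath it): 4/21 + 8/21 = 4/7; 3/7 + 4/7 = 1. Resulting codeword lengths (in the order the probabilities were given): (2, 2, 1). L_avg = sum(p_i * l_i) = 4/21*2 + 8/21*2 + 3/7*1 = 11/7 = 1.5714

1.5714 bits


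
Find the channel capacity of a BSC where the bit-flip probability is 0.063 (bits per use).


H(p) = -p*log2(p) - (1-p)*log2(1-p) = -0.063*log2(0.063) - 0.937*log2(0.937) = 0.251276 + 0.087965 = 0.3392. C = 1 - H(p) = 1 - 0.3392 = 0.6608

0.6608 bits


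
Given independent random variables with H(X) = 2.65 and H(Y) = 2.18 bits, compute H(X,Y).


For independent variables, H(X,Y) = H(X) + H(Y) = 2.65 + 2.18 = 4.83

4.83 bits


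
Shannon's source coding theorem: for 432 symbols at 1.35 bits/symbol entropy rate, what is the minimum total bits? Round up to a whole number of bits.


Minimum bits >= n * H = 432 * 1.35 = 583.2, rounded up to a whole number of bits = 584

584 bits


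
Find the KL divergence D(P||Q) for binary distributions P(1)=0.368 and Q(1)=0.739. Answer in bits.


KL = p*log2(p/q) + (1-p)*log2((1-p)/(1-q)) = 0.368*log2(0.368/0.739) + 0.632*log2(0.632/0.261) = 0.4362

0.4362 bits


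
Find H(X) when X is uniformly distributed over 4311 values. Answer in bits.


H = log2(n) = log2(4311) = 12.0738

12.0738 bits


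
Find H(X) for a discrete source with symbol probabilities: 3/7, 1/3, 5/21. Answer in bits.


H = -sum(p_i * log2(p_i)). Terms: -(3/7)*log2(3/7) = 0.523882; -(1/3)*log2(1/3) = 0.528321; -(5/21)*log2(5/21) = 0.492950. H = 0.523882 + 0.528321 + 0.492950 = 1.5452

1.5452 bits


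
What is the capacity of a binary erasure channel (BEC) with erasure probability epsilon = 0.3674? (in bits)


C = 1 - epsilon = 1 - 0.3674 = 0.6326

0.6326 bits


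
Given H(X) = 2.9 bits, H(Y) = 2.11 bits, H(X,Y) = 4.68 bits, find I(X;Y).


I(X;Y) = H(X) + H(Y) - H(X,Y) = 2.9 + 2.11 - 4.68 = 0.33

0.33 bits


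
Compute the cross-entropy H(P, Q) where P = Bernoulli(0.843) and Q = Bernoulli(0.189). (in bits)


H(P,Q) = -p*log2(q) - (1-p)*log2(1-q). -0.843*log2(0.189) = 2.026186; -0.157*log2(0.811) = 0.047450. H(P,Q) = 2.026186 + 0.047450 = 2.0736

2.0736 bits


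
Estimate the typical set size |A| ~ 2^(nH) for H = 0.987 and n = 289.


log2|A_typical| = nH = 289 * 0.987 = 285.243, so |A_typical| ~ 2^285.243 = 7.357e+85

7.357e+85


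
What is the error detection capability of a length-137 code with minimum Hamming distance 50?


Detection capability = d_min - 1 = 50 - 1 = 49

49 errors


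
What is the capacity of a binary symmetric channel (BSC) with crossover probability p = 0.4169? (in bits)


H(p) = -p*log2(p) - (1-p)*log2(1-p) = -0.4169*log2(0.4169) - 0.5831*log2(0.5831) = 0.526222 + 0.453760 = 0.98. C = 1 - H(p) = 1 - 0.98 = 0.02

0.02 bits


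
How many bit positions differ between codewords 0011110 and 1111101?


Count differing positions: ^ ^ . . . ^ ^ = 4 differences

4


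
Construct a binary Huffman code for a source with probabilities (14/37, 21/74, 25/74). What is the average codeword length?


Huffman construction (repeatedly merge the two least-probable nodes; each merge adds 1 bit to every symbol beneath it): 21/74 + 25/74 = 23/37; 14/37 + 23/37 = 1. Resulting codeword lengths (in the order the probabilities were given): (1, 2, 2). L_avg = sum(p_i * l_i) = 14/37*1 + 21/74*2 + 25/74*2 = 60/37 = 1.6216

1.6216 bits


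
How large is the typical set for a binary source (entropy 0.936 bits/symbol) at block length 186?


log2|A_typical| = nH = 186 * 0.936 = 174.096, so |A_typical| ~ 2^174.096 = 2.559e+52

2.559e+52


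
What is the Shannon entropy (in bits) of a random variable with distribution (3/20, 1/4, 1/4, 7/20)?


H = -sum(p_i * log2(p_i)). Terms: -(3/20)*log2(3/20) = 0.410545; -(1/4)*log2(1/4) = 0.500000; -(1/4)*log2(1/4) = 0.500000; -(7/20)*log2(7/20) = 0.530101. H = 0.410545 + 0.500000 + 0.500000 + 0.530101 = 1.9406

1.9406 bits


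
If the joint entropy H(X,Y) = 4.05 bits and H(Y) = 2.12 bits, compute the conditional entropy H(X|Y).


H(X|Y) = H(X,Y) - H(Y) = 4.05 - 2.12 = 1.93

1.93 bits


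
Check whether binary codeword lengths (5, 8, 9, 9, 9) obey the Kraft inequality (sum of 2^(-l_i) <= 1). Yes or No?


Kraft sum = sum(2^(-l_i)) = 0.041, need <= 1. Result: satisfied (a binary prefix-free code with these lengths exists)

Yes


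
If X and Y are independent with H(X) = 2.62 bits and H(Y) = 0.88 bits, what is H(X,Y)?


For independent variables, H(X,Y) = H(X) + H(Y) = 2.62 + 0.88 = 3.5

3.5 bits


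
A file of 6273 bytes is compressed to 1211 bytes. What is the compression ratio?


Ratio = original / compressed = 6273 / 1211 = 5.18

5.18


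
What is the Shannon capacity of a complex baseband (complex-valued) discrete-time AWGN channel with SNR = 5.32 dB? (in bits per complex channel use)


SNR_linear = 10^(5.32/10) = 3.4041; C = log2(1 + SNR_linear) = log2(1 + 3.4041) = 2.1388

2.1388 bits/channel use


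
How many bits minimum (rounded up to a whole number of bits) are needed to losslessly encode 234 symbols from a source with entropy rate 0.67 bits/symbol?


Minimum bits >= n * H = 234 * 0.67 = 156.78, rounded up to a whole number of bits = 157

157 bits


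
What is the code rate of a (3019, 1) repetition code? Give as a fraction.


Rate = k/n = 1/3019

1/3019


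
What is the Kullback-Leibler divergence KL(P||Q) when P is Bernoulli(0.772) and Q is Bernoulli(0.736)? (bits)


KL = p*log2(p/q) + (1-p)*log2((1-p)/(1-q)) = 0.772*log2(0.772/0.736) + 0.228*log2(0.228/0.264) = 0.005

0.005 bits


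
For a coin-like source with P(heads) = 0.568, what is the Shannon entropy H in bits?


H = -p*log2(p) - (1-p)*log2(1-p). -0.568*log2(0.568) = 0.463509; -0.432*log2(0.432) = 0.523107. H = 0.463509 + 0.523107 = 0.9866

0.9866 bits


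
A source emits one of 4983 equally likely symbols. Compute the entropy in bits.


H = log2(n) = log2(4983) = 12.2828

12.2828 bits


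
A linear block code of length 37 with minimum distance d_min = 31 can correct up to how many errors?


Correction capability = floor((d-1)/2) = floor((31-1)/2) = 15

15 errors


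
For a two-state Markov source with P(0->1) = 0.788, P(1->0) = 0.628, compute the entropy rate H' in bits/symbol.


Stationary distribution: pi_0 = p10/(p01+p10) = 0.4435, pi_1 = 0.5565. Entropy rate H' = pi_0*H(p01) + pi_1*H(p10) = 0.4435*0.7453 + 0.5565*0.9522 = 0.8604

0.8604 bits/symbol


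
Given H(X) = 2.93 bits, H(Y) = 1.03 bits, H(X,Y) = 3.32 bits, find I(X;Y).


I(X;Y) = H(X) + H(Y) - H(X,Y) = 2.93 + 1.03 - 3.32 = 0.64

0.64 bits


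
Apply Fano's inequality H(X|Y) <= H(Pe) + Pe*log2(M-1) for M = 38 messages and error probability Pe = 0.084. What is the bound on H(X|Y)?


H(Pe) = -Pe*log2(Pe) - (1-Pe)*log2(1-Pe) = -0.084*log2(0.084) - 0.916*log2(0.916) = 0.300171 + 0.115948 = 0.4161. Pe*log2(M-1) = 0.084*log2(37) = 0.437594. Bound = H(Pe) + Pe*log2(M-1) = 0.300171 + 0.115948 + 0.437594 = 0.8537

0.8537 bits


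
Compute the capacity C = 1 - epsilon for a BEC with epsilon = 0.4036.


C = 1 - epsilon = 1 - 0.4036 = 0.5964

0.5964 bits


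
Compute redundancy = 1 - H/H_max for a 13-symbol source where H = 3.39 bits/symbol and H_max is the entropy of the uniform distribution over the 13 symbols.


H_max = log2(K) = log2(13) = 3.7004 bits/symbol. Redundancy = 1 - H/H_max = 1 - 3.39/3.7004 = 1 - 0.9161 = 0.0839

0.0839


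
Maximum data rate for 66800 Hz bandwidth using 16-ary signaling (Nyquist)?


Rate = 2 * B * log2(M) = 2 * 66800 * 4.0 = 534400.0

534400.0 bps


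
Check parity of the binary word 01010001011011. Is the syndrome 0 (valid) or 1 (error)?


Syndrome = XOR of all bits = 0 XOR 1 XOR 0 XOR 1 XOR 0 XOR 0 XOR 0 XOR 1 XOR 0 XOR 1 XOR 1 XOR 0 XOR 1 XOR 1 = 1

1


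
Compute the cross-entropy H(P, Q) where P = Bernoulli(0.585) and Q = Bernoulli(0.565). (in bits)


H(P,Q) = -p*log2(q) - (1-p)*log2(1-q). -0.585*log2(0.565) = 0.481851; -0.415*log2(0.435) = 0.498379. H(P,Q) = 0.481851 + 0.498379 = 0.9802

0.9802 bits


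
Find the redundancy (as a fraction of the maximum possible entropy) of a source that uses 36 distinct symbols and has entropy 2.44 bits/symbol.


H_max = log2(K) = log2(36) = 5.1699 bits/symbol. Redundancy = 1 - H/H_max = 1 - 2.44/5.1699 = 1 - 0.472 = 0.528

0.528


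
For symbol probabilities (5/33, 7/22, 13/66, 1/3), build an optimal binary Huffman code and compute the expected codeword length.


Huffman construction (repeatedly merge the two least-probable nodes; each merge adds 1 bit to every symbol beneath it): 5/33 + 13/66 = 23/66; 7/22 + 1/3 = 43/66; 23/66 + 43/66 = 1. Resulting codeword lengths (in the order the probabilities were given): (2, 2, 2, 2). L_avg = sum(p_i * l_i) = 5/33*2 + 7/22*2 + 13/66*2 + 1/3*2 = 2

2.0 bits


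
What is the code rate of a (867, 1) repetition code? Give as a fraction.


Rate = k/n = 1/867

1/867


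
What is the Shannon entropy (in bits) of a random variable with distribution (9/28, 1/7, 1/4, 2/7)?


H = -sum(p_i * log2(p_i)). Terms: -(9/28)*log2(9/28) = 0.526317; -(1/7)*log2(1/7) = 0.401051; -(1/4)*log2(1/4) = 0.500000; -(2/7)*log2(2/7) = 0.516387. H = 0.526317 + 0.401051 + 0.500000 + 0.516387 = 1.9438

1.9438 bits


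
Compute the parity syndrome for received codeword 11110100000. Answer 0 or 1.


Syndrome = XOR of all bits = 1 XOR 1 XOR 1 XOR 1 XOR 0 XOR 1 XOR 0 XOR 0 XOR 0 XOR 0 XOR 0 = 1

1


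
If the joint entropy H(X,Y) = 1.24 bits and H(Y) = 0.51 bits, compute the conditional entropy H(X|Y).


H(X|Y) = H(X,Y) - H(Y) = 1.24 - 0.51 = 0.73

0.73 bits


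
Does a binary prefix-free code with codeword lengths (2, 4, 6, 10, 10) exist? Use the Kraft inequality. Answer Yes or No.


Kraft sum = sum(2^(-l_i)) = 0.3301, need <= 1. Result: satisfied (a binary prefix-free code with these lengths exists)

Yes


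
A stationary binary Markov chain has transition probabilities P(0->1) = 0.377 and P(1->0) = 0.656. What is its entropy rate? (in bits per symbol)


Stationary distribution: pi_0 = p10/(p01+p10) = 0.635, pi_1 = 0.365. Entropy rate H' = pi_0*H(p01) + pi_1*H(p10) = 0.635*0.9559 + 0.365*0.9286 = 0.9459

0.9459 bits/symbol


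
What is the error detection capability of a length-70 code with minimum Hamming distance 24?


Detection capability = d_min - 1 = 24 - 1 = 23

23 errors


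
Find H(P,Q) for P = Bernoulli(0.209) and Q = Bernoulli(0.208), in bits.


H(P,Q) = -p*log2(q) - (1-p)*log2(1-q). -0.209*log2(0.208) = 0.473457; -0.791*log2(0.792) = 0.266114. H(P,Q) = 0.473457 + 0.266114 = 0.7396

0.7396 bits


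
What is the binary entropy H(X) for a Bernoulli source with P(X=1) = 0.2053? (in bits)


H = -p*log2(p) - (1-p)*log2(1-p). -0.2053*log2(0.2053) = 0.468945; -0.7947*log2(0.7947) = 0.263457. H = 0.468945 + 0.263457 = 0.7324

0.7324 bits


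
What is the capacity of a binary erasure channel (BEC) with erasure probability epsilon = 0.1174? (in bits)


C = 1 - epsilon = 1 - 0.1174 = 0.8826

0.8826 bits


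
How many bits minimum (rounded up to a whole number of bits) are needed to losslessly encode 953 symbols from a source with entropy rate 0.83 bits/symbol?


Minimum bits >= n * H = 953 * 0.83 = 790.99, rounded up to a whole number of bits = 791

791 bits


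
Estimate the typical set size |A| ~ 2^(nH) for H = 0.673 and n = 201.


log2|A_typical| = nH = 201 * 0.673 = 135.273, so |A_typical| ~ 2^135.273 = 5.263e+40

5.263e+40


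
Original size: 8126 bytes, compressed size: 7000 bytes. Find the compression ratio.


Ratio = original / compressed = 8126 / 7000 = 1.1609

1.1609


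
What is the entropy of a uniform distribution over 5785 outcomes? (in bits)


H = log2(n) = log2(5785) = 12.4981

12.4981 bits


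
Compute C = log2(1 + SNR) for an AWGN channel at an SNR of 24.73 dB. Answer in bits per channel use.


SNR_linear = 10^(24.73/10) = 297.1666; C = log2(1 + SNR_linear) = log2(1 + 297.1666) = 8.22

8.22 bits/channel use


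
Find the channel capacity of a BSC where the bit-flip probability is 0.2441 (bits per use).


H(p) = -p*log2(p) - (1-p)*log2(1-p) = -0.2441*log2(0.2441) - 0.7559*log2(0.7559) = 0.496611 + 0.305182 = 0.8018. C = 1 - H(p) = 1 - 0.8018 = 0.1982

0.1982 bits


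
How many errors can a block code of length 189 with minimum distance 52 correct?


Correction capability = floor((d-1)/2) = floor((52-1)/2) = 25

25 errors


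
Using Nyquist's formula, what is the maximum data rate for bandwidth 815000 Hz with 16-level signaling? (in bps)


Rate = 2 * B * log2(M) = 2 * 815000 * 4.0 = 6520000.0

6520000.0 bps


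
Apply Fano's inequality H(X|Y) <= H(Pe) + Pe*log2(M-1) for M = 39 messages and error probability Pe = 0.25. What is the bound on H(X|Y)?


H(Pe) = -Pe*log2(Pe) - (1-Pe)*log2(1-Pe) = -0.25*log2(0.25) - 0.75*log2(0.75) = 0.500000 + 0.311278 = 0.8113. Pe*log2(M-1) = 0.25*log2(38) = 1.311982. Bound = H(Pe) + Pe*log2(M-1) = 0.500000 + 0.311278 + 1.311982 = 2.1233

2.1233 bits


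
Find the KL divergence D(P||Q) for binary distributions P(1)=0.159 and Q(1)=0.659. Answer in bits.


KL = p*log2(p/q) + (1-p)*log2((1-p)/(1-q)) = 0.159*log2(0.159/0.659) + 0.841*log2(0.841/0.341) = 0.7691

0.7691 bits


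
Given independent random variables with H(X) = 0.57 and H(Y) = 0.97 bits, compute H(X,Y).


For independent variables, H(X,Y) = H(X) + H(Y) = 0.57 + 0.97 = 1.54

1.54 bits


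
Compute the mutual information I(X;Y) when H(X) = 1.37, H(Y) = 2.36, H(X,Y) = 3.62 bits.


I(X;Y) = H(X) + H(Y) - H(X,Y) = 1.37 + 2.36 - 3.62 = 0.11

0.11 bits


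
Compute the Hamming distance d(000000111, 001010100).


Count differing positions: . . ^ . ^ . . ^ ^ = 4 differences

4


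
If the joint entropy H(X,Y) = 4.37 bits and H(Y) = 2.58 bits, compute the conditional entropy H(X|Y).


H(X|Y) = H(X,Y) - H(Y) = 4.37 - 2.58 = 1.79

1.79 bits


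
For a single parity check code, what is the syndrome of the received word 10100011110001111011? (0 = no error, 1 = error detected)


Syndrome = XOR of all bits = 1 XOR 0 XOR 1 XOR 0 XOR 0 XOR 0 XOR 1 XOR 1 XOR 1 XOR 1 XOR 0 XOR 0 XOR 0 XOR 1 XOR 1 XOR 1 XOR 1 XOR 0 XOR 1 XOR 1 = 0

0


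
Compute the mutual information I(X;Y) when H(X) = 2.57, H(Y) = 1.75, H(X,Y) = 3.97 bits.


I(X;Y) = H(X) + H(Y) - H(X,Y) = 2.57 + 1.75 - 3.97 = 0.35

0.35 bits


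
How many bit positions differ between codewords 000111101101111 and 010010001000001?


Count differing positions: . ^ . ^ . ^ ^ . . ^ . ^ ^ ^ . = 8 differences

8


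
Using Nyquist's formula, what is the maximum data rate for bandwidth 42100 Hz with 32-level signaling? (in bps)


Rate = 2 * B * log2(M) = 2 * 42100 * 5.0 = 421000.0

421000.0 bps


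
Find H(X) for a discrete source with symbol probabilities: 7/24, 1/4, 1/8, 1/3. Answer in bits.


H = -sum(p_i * log2(p_i)). Terms: -(7/24)*log2(7/24) = 0.518469; -(1/4)*log2(1/4) = 0.500000; -(1/8)*log2(1/8) = 0.375000; -(1/3)*log2(1/3) = 0.528321. H = 0.518469 + 0.500000 + 0.375000 + 0.528321 = 1.9218

1.9218 bits


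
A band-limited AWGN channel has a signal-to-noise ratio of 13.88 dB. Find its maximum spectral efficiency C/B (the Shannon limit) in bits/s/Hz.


SNR_linear = 10^(13.88/10) = 24.4343; C/B = log2(1 + SNR_linear) = log2(1 + 24.4343) = 4.6687

4.6687 bits/s/Hz


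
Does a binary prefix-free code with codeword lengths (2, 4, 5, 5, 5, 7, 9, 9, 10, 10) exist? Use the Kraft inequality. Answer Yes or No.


Kraft sum = sum(2^(-l_i)) = 0.4199, need <= 1. Result: satisfied (a binary prefix-free code with these lengths exists)

Yes


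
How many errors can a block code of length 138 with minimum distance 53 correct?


Correction capability = floor((d-1)/2) = floor((53-1)/2) = 26

26 errors


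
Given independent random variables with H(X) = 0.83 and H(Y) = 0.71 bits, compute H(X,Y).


For independent variables, H(X,Y) = H(X) + H(Y) = 0.83 + 0.71 = 1.54

1.54 bits


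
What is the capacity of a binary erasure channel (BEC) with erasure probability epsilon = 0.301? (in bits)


C = 1 - epsilon = 1 - 0.301 = 0.699

0.699 bits


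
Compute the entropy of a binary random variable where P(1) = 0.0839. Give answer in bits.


H = -p*log2(p) - (1-p)*log2(1-p). -0.0839*log2(0.0839) = 0.299958; -0.9161*log2(0.9161) = 0.115816. H = 0.299958 + 0.115816 = 0.4158

0.4158 bits


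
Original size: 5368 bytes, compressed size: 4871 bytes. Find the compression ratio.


Ratio = original / compressed = 5368 / 4871 = 1.102

1.102


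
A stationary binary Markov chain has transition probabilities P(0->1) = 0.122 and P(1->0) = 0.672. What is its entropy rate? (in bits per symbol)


Stationary distribution: pi_0 = p10/(p01+p10) = 0.8463, pi_1 = 0.1537. Entropy rate H' = pi_0*H(p01) + pi_1*H(p10) = 0.8463*0.5351 + 0.1537*0.9129 = 0.5931

0.5931 bits/symbol


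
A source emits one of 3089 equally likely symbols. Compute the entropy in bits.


H = log2(n) = log2(3089) = 11.5929

11.5929 bits


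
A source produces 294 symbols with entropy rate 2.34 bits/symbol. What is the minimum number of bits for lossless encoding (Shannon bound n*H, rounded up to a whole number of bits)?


Minimum bits >= n * H = 294 * 2.34 = 687.96, rounded up to a whole number of bits = 688

688 bits


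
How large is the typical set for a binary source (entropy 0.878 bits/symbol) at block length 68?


log2|A_typical| = nH = 68 * 0.878 = 59.704, so |A_typical| ~ 2^59.704 = 9.391e+17

9.391e+17


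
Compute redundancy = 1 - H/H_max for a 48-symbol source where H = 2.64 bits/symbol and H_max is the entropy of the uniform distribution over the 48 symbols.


H_max = log2(K) = log2(48) = 5.585 bits/symbol. Redundancy = 1 - H/H_max = 1 - 2.64/5.585 = 1 - 0.4727 = 0.5273

0.5273


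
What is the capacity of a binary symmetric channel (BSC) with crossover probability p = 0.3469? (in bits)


H(p) = -p*log2(p) - (1-p)*log2(1-p) = -0.3469*log2(0.3469) - 0.6531*log2(0.6531) = 0.529858 + 0.401411 = 0.9313. C = 1 - H(p) = 1 - 0.9313 = 0.0687

0.0687 bits


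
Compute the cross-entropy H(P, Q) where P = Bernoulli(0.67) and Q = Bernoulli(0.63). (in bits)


H(P,Q) = -p*log2(q) - (1-p)*log2(1-q). -0.67*log2(0.63) = 0.446606; -0.33*log2(0.37) = 0.473353. H(P,Q) = 0.446606 + 0.473353 = 0.92

0.92 bits


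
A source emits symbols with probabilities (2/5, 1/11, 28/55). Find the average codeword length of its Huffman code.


Huffman construction (repeatedly merge the two least-probable nodes; each merge adds 1 bit to every symbol beneath it): 1/11 + 2/5 = 27/55; 27/55 + 28/55 = 1. Resulting codeword lengths (in the order the probabilities were given): (2, 2, 1). L_avg = sum(p_i * l_i) = 2/5*2 + 1/11*2 + 28/55*1 = 82/55 = 1.4909

1.4909 bits


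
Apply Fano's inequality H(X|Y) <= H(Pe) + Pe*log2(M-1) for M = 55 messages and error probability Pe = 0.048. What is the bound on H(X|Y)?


H(Pe) = -Pe*log2(Pe) - (1-Pe)*log2(1-Pe) = -0.048*log2(0.048) - 0.952*log2(0.952) = 0.210279 + 0.067560 = 0.2778. Pe*log2(M-1) = 0.048*log2(54) = 0.276235. Bound = H(Pe) + Pe*log2(M-1) = 0.210279 + 0.067560 + 0.276235 = 0.5541

0.5541 bits


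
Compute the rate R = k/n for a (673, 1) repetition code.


Rate = k/n = 1/673

1/673


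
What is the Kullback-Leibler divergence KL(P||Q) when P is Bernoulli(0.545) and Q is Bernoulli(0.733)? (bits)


KL = p*log2(p/q) + (1-p)*log2((1-p)/(1-q)) = 0.545*log2(0.545/0.733) + 0.455*log2(0.455/0.267) = 0.1169

0.1169 bits


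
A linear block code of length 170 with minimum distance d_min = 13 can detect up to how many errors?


Detection capability = d_min - 1 = 13 - 1 = 12

12 errors


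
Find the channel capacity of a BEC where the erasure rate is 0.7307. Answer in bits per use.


C = 1 - epsilon = 1 - 0.7307 = 0.2693

0.2693 bits


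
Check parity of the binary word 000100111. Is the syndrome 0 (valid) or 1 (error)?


Syndrome = XOR of all bits = 0 XOR 0 XOR 0 XOR 1 XOR 0 XOR 0 XOR 1 XOR 1 XOR 1 = 0

0


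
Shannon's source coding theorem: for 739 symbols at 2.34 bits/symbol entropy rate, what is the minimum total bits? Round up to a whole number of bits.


Minimum bits >= n * H = 739 * 2.34 = 1729.26, rounded up to a whole number of bits = 1730

1730 bits


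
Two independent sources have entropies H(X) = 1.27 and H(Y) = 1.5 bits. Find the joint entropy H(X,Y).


For independent variables, H(X,Y) = H(X) + H(Y) = 1.27 + 1.5 = 2.77

2.77 bits


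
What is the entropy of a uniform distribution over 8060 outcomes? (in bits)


H = log2(n) = log2(8060) = 12.9766

12.9766 bits


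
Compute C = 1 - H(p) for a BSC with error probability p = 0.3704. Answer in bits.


H(p) = -p*log2(p) - (1-p)*log2(1-p) = -0.3704*log2(0.3704) - 0.6296*log2(0.6296) = 0.530725 + 0.420253 = 0.951. C = 1 - H(p) = 1 - 0.951 = 0.049

0.049 bits


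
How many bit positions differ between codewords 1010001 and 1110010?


Count differing positions: . ^ . . . ^ ^ = 3 differences

3


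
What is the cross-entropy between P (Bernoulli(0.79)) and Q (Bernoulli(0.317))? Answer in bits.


H(P,Q) = -p*log2(q) - (1-p)*log2(1-q). -0.79*log2(0.317) = 1.309382; -0.21*log2(0.683) = 0.115509. H(P,Q) = 1.309382 + 0.115509 = 1.4249

1.4249 bits


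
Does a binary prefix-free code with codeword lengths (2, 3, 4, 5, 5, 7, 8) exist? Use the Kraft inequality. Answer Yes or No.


Kraft sum = sum(2^(-l_i)) = 0.5117, need <= 1. Result: satisfied (a binary prefix-free code with these lengths exists)

Yes


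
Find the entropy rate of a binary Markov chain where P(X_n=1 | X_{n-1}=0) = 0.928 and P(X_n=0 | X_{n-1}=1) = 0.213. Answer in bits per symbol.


Stationary distribution: pi_0 = p10/(p01+p10) = 0.1867, pi_1 = 0.8133. Entropy rate H' = pi_0*H(p01) + pi_1*H(p10) = 0.1867*0.3733 + 0.8133*0.7472 = 0.6774

0.6774 bits/symbol


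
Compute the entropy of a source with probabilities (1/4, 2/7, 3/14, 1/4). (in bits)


H = -sum(p_i * log2(p_i)). Terms: -(1/4)*log2(1/4) = 0.500000; -(2/7)*log2(2/7) = 0.516387; -(3/14)*log2(3/14) = 0.476227; -(1/4)*log2(1/4) = 0.500000. H = 0.500000 + 0.516387 + 0.476227 + 0.500000 = 1.9926

1.9926 bits


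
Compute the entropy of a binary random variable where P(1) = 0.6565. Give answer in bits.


H = -p*log2(p) - (1-p)*log2(1-p). -0.6565*log2(0.6565) = 0.398583; -0.3435*log2(0.3435) = 0.529546. H = 0.398583 + 0.529546 = 0.9281

0.9281 bits


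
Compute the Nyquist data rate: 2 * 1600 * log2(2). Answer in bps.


Rate = 2 * B * log2(M) = 2 * 1600 * 1.0 = 3200.0

3200.0 bps


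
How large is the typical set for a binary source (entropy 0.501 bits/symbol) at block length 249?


log2|A_typical| = nH = 249 * 0.501 = 124.749, so |A_typical| ~ 2^124.749 = 3.574e+37

3.574e+37


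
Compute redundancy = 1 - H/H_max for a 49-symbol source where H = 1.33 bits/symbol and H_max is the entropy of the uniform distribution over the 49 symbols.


H_max = log2(K) = log2(49) = 5.6147 bits/symbol. Redundancy = 1 - H/H_max = 1 - 1.33/5.6147 = 1 - 0.2369 = 0.7631

0.7631


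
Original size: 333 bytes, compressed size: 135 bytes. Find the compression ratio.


Ratio = original / compressed = 333 / 135 = 2.4667

2.4667


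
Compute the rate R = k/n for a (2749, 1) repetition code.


Rate = k/n = 1/2749

1/2749


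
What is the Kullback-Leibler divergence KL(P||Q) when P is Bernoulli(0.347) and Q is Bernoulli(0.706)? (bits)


KL = p*log2(p/q) + (1-p)*log2((1-p)/(1-q)) = 0.347*log2(0.347/0.706) + 0.653*log2(0.653/0.294) = 0.3962

0.3962 bits


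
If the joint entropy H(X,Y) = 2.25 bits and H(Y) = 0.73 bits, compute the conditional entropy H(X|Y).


H(X|Y) = H(X,Y) - H(Y) = 2.25 - 0.73 = 1.52

1.52 bits


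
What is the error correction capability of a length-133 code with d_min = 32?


Correction capability = floor((d-1)/2) = floor((32-1)/2) = 15

15 errors


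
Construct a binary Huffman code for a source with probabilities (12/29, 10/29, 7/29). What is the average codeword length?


Huffman construction (repeatedly merge the two least-probable nodes; each merge adds 1 bit to every symbol beneath it): 7/29 + 10/29 = 17/29; 12/29 + 17/29 = 1. Resulting codeword lengths (in the order the probabilities were given): (1, 2, 2). L_avg = sum(p_i * l_i) = 12/29*1 + 10/29*2 + 7/29*2 = 46/29 = 1.5862

1.5862 bits


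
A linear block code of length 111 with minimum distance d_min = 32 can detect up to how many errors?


Detection capability = d_min - 1 = 32 - 1 = 31

31 errors


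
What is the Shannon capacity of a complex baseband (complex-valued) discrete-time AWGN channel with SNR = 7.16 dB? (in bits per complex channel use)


SNR_linear = 10^(7.16/10) = 5.2; C = log2(1 + SNR_linear) = log2(1 + 5.2) = 2.6323

2.6323 bits/channel use


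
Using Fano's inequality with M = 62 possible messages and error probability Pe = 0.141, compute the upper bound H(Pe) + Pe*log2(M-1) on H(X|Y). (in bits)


H(Pe) = -Pe*log2(Pe) - (1-Pe)*log2(1-Pe) = -0.141*log2(0.141) - 0.859*log2(0.859) = 0.398499 + 0.188353 = 0.5869. Pe*log2(M-1) = 0.141*log2(61) = 0.836234. Bound = H(Pe) + Pe*log2(M-1) = 0.398499 + 0.188353 + 0.836234 = 1.4231

1.4231 bits


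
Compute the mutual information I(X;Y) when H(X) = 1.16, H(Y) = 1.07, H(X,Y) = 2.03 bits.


I(X;Y) = H(X) + H(Y) - H(X,Y) = 1.16 + 1.07 - 2.03 = 0.2

0.2 bits


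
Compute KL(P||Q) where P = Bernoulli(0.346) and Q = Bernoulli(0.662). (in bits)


KL = p*log2(p/q) + (1-p)*log2((1-p)/(1-q)) = 0.346*log2(0.346/0.662) + 0.654*log2(0.654/0.338) = 0.2989

0.2989 bits


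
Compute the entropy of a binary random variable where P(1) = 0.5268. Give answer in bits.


H = -p*log2(p) - (1-p)*log2(1-p). -0.5268*log2(0.5268) = 0.487118; -0.4732*log2(0.4732) = 0.510809. H = 0.487118 + 0.510809 = 0.9979

0.9979 bits


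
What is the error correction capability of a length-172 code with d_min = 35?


Correction capability = floor((d-1)/2) = floor((35-1)/2) = 17

17 errors


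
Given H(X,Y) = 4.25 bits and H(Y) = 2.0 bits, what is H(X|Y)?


H(X|Y) = H(X,Y) - H(Y) = 4.25 - 2.0 = 2.25

2.25 bits


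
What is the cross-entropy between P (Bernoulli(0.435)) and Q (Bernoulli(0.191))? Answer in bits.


H(P,Q) = -p*log2(q) - (1-p)*log2(1-q). -0.435*log2(0.191) = 1.038935; -0.565*log2(0.809) = 0.172770. H(P,Q) = 1.038935 + 0.172770 = 1.2117

1.2117 bits


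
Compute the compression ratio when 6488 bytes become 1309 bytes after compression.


Ratio = original / compressed = 6488 / 1309 = 4.9565

4.9565


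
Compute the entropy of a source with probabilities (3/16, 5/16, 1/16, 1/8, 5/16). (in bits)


H = -sum(p_i * log2(p_i)). Terms: -(3/16)*log2(3/16) = 0.452820; -(5/16)*log2(5/16) = 0.524397; -(1/16)*log2(1/16) = 0.250000; -(1/8)*log2(1/8) = 0.375000; -(5/16)*log2(5/16) = 0.524397. H = 0.452820 + 0.524397 + 0.250000 + 0.375000 + 0.524397 = 2.1266

2.1266 bits


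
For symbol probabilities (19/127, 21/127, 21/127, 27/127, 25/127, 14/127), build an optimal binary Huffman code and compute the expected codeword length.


Huffman construction (repeatedly merge the two least-probable nodes; each merge adds 1 bit to every symbol beneath it): 14/127 + 19/127 = 33/127; 21/127 + 21/127 = 42/127; 25/127 + 27/127 = 52/127; 33/127 + 42/127 = 75/127; 52/127 + 75/127 = 1. Resulting codeword lengths (in the order the probabilities were given): (3, 3, 3, 2, 2, 3). L_avg = sum(p_i * l_i) = 19/127*3 + 21/127*3 + 21/127*3 + 27/127*2 + 25/127*2 + 14/127*3 = 329/127 = 2.5906

2.5906 bits
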